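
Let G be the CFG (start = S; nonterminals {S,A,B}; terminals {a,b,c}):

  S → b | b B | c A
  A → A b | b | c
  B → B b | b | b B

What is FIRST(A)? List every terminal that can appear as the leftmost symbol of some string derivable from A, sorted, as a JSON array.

FIRST iteration:
round 1:
  A via A→b: +{b}
  A via A→c: +{c}
  B via B→b: +{b}
  S via S→b: +{b}
  S via S→c A: +{c}
  S: {b,c}  A: {b,c}  B: {b}
round 2: — fixpoint
  S: {b,c}  A: {b,c}  B: {b}

FIRST(A) = ["b", "c"]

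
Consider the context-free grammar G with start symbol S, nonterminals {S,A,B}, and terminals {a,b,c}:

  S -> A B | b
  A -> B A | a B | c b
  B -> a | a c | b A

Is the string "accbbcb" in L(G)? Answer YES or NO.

CNF form of G:
  S -> A B | b
  A -> B A | T0 B | T1 T2
  B -> T0 T1 | T2 A | a
  T0 -> a
  T1 -> c
  T2 -> b

Fill CYK table bottom-up:
  T[0,0] 'a' = {B,T0}  orig:{B}
  T[1,1] 'c' = {T1}  orig:{}
  T[2,2] 'c' = {T1}  orig:{}
  T[3,3] 'b' = {S,T2}  orig:{S}
  T[4,4] 'b' = {S,T2}  orig:{S}
  T[5,5] 'c' = {T1}  orig:{}
  T[6,6] 'b' = {S,T2}  orig:{S}
  T[0,1] 'ac' = {B}
  T[1,2] 'cc' = ∅
  T[2,3] 'cb' = {A}
  T[3,4] 'bb' = ∅
  T[4,5] 'bc' = ∅
  T[5,6] 'cb' = {A}
  T[0,2] 'acc' = ∅
  T[1,3] 'ccb' = ∅
  T[2,4] 'cbb' = ∅
  T[3,5] 'bbc' = ∅
  T[4,6] 'bcb' = {B}
  T[0,3] 'accb' = {A}
  T[1,4] 'ccbb' = ∅
  T[2,5] 'cbbc' = ∅
  T[3,6] 'bbcb' = ∅
  T[0,4] 'accbb' = ∅
  T[1,5] 'ccbbc' = ∅
  T[2,6] 'cbbcb' = {S}
  T[0,5] 'accbbc' = ∅
  T[1,6] 'ccbbcb' = ∅
  T[0,6] 'accbbcb' = {S}

S ∈ T[0,6] ⇒ YES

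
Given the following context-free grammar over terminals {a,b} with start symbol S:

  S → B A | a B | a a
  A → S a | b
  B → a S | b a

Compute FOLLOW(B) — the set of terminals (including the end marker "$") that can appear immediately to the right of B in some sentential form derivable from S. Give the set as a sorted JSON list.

FIRST iteration:
pass 1:
  A via A→b: +{b}
  B via B→a S: +{a}
  B via B→b a: +{b}
  S via S→B A: +{a,b}
  S: {a,b}  A: {b}  B: {a,b}
pass 2:
  A via A→S a: +{a}
  S: {a,b}  A: {a,b}  B: {a,b}
pass 3: (stable)
  S: {a,b}  A: {a,b}  B: {a,b}

Compute FOLLOW by fixpoint:
FOLLOW(S) := {$}
[1]
  A→S a: FOLLOW(S) ⊇ FIRST(a) = {a}; new: +{a}
  S→B A: FOLLOW(B) ⊇ FIRST(A) = {a,b}; new: +{a,b}
  S→B A: FOLLOW(A) ⊇ FOLLOW(S) ⊇ {$,a}; new: +{$,a}
  S→a B: FOLLOW(B) ⊇ FOLLOW(S) ⊇ {$,a}; new: +{$}
  S: {$,a}  A: {$,a}  B: {$,a,b}
[2]
  B→a S: FOLLOW(S) ⊇ FOLLOW(B) ⊇ {$,a,b}; new: +{b}
  S→B A: FOLLOW(A) ⊇ FOLLOW(S) ⊇ {$,a,b}; new: +{b}
  S: {$,a,b}  A: {$,a,b}  B: {$,a,b}
[3] (stable)
  S: {$,a,b}  A: {$,a,b}  B: {$,a,b}

FOLLOW(B) = ["$", "a", "b"]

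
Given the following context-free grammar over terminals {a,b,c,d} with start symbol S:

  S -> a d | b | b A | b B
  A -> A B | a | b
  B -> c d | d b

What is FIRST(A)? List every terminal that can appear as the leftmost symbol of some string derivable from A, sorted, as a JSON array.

Compute FIRST by fixpoint:
round 1:
  A via A→a: +{a}
  A via A→b: +{b}
  B via B→c d: +{c}
  B via B→d b: +{d}
  S via S→a d: +{a}
  S via S→b: +{b}
  S: {a,b}  A: {a,b}  B: {c,d}
round 2: done
  S: {a,b}  A: {a,b}  B: {c,d}

FIRST(A) = ["a", "b"]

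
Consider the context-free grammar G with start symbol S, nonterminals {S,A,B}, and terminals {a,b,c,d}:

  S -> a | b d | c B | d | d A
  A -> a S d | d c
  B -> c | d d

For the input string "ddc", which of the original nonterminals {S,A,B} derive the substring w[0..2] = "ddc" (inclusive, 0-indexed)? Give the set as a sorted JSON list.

Convert to CNF:
  S -> T1 A | T2 B | T3 T1 | a | d
  A -> T0 X4 | T1 T2
  B -> T1 T1 | c
  T0 -> a
  T1 -> d
  T2 -> c
  T3 -> b
  X4 -> S T1

CYK fill — only the sub-triangle for w[0..2]:
  cell(0,0) d: {S,T1}  orig:{S}
  cell(1,1) d: {S,T1}  orig:{S}
  cell(2,2) c: {B,T2}  orig:{B}
  cell(0,1) dd: {B,X4}  orig:{B}
  cell(1,2) dc: {A}
  cell(0,2) ddc: {S}

Original NTs in T[0,2] deriving "ddc": ["S"]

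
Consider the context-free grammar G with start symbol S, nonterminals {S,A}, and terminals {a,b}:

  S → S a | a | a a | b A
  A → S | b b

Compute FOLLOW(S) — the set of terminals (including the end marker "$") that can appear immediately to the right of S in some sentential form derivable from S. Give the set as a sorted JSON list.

FIRST sets, iterate to fixpoint:
[1]
  A via A→b b: +{b}
  S via S→a: +{a}
  S via S→b A: +{b}
  FIRST[S]={a,b}  FIRST[A]={b}
[2]
  A via A→S: +{a}
  FIRST[S]={a,b}  FIRST[A]={a,b}
[3] (stable)
  FIRST[S]={a,b}  FIRST[A]={a,b}

FOLLOW iteration:
initialize: $ ∈ FOLLOW(S)
[1]
  S→S a: FOLLOW(S) ⊇ FIRST(a) = {a}; new: +{a}
  S→b A: FOLLOW(A) ⊇ FOLLOW(S) ⊇ {$,a}; new: +{$,a}
  S: {$,a}  A: {$,a}
[2] (stable)
  S: {$,a}  A: {$,a}

FOLLOW(S) = ["$", "a"]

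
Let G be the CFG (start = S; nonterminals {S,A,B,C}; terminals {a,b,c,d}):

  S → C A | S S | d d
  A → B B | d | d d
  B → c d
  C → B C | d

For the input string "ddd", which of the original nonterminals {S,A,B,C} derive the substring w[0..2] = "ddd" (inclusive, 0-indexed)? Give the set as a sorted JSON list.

CNF form of G:
  S -> C A | S S | T0 T0
  A -> B B | T0 T0 | d
  B -> T1 T0
  C -> B C | d
  T0 -> d
  T1 -> c

Fill CYK table bottom-up — only the sub-triangle for w[0..2]:
  T[0,0] 'd' = {A,C,T0}  orig:{A,C}
  T[1,1] 'd' = {A,C,T0}  orig:{A,C}
  T[2,2] 'd' = {A,C,T0}  orig:{A,C}
  T[0,1] 'dd' = {A,S}
  T[1,2] 'dd' = {A,S}
  T[0,2] 'ddd' = {S}

Original NTs in T[0,2] deriving "ddd": ["S"]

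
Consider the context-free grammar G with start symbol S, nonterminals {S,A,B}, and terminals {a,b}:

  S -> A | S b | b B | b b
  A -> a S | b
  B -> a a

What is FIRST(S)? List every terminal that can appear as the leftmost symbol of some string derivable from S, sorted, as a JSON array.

FIRST sets, iterate to fixpoint:
round 1:
  A via A→a S: +{a}
  A via A→b: +{b}
  B via B→a a: +{a}
  S via S→A: +{a,b}
  FIRST[S]={a,b}  FIRST[A]={a,b}  FIRST[B]={a}
round 2: (stable)
  FIRST[S]={a,b}  FIRST[A]={a,b}  FIRST[B]={a}

FIRST(S) = ["a", "b"]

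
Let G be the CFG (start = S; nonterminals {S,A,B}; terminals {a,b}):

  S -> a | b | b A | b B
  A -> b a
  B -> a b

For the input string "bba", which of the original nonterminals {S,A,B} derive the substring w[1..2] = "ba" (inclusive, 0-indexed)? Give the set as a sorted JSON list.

CNF form of G:
  S -> T0 A | T0 B | a | b
  A -> T0 T1
  B -> T1 T0
  T0 -> b
  T1 -> a

CYK fill (cells [i..j] with 1 ≤ i ≤ j ≤ 2 only):
  T[1,1] 'b' = {S,T0}  orig:{S}
  T[2,2] 'a' = {S,T1}  orig:{S}
  T[1,2] 'ba' = {A}

Original NTs in T[1,2] deriving "ba": ["A"]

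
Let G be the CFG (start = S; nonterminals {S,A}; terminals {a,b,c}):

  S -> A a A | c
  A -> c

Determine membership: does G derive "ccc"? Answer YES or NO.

CNF form of G:
  S -> A X1 | c
  A -> c
  T0 -> a
  X1 -> T0 A

Fill CYK table bottom-up:
  [0..0]={A,S}  "c"
  [1..1]={A,S}  "c"
  [2..2]={A,S}  "c"
  [0..1]=∅  "cc"
  [1..2]=∅  "cc"
  [0..2]=∅  "ccc"

S ∉ T[0,2] ⇒ NO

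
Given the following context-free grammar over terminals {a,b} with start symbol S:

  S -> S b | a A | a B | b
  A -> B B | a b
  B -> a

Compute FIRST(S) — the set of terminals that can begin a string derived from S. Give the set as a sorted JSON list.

Compute FIRST by fixpoint:
round 1:
  A via A→a b: +{a}
  B via B→a: +{a}
  S via S→a A: +{a}
  S via S→b: +{b}
  FIRST(S)={a,b}  FIRST(A)={a}  FIRST(B)={a}
round 2: — fixpoint
  FIRST(S)={a,b}  FIRST(A)={a}  FIRST(B)={a}

FIRST(S) = ["a", "b"]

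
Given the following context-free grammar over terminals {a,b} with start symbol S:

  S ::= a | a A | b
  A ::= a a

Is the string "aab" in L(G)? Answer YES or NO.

Convert to CNF:
  S -> T0 A | a | b
  A -> T0 T0
  T0 -> a

CYK table (by increasing span):
  cell(0,0) a: {S,T0}  orig:{S}
  cell(1,1) a: {S,T0}  orig:{S}
  cell(2,2) b: {S}
  cell(0,1) aa: {A}
  cell(1,2) ab: ∅
  cell(0,2) aab: ∅

S ∉ T[0,2] ⇒ NO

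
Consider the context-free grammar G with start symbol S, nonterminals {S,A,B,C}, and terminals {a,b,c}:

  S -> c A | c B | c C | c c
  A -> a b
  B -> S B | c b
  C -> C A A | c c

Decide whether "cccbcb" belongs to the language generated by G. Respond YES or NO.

CNF form of G:
  S -> T2 A | T2 B | T2 C | T2 T2
  A -> T0 T1
  B -> S B | T2 T1
  C -> C X3 | T2 T2
  T0 -> a
  T1 -> b
  T2 -> c
  X3 -> A A

CYK table (by increasing span):
  T[0,0] 'c' = {T2}  orig:{}
  T[1,1] 'c' = {T2}  orig:{}
  T[2,2] 'c' = {T2}  orig:{}
  T[3,3] 'b' = {T1}  orig:{}
  T[4,4] 'c' = {T2}  orig:{}
  T[5,5] 'b' = {T1}  orig:{}
  T[0,1] 'cc' = {C,S}
  T[1,2] 'cc' = {C,S}
  T[2,3] 'cb' = {B}
  T[3,4] 'bc' = ∅
  T[4,5] 'cb' = {B}
  T[0,2] 'ccc' = {S}
  T[1,3] 'ccb' = {S}
  T[2,4] 'cbc' = ∅
  T[3,5] 'bcb' = ∅
  T[0,3] 'cccb' = {B}
  T[1,4] 'ccbc' = ∅
  T[2,5] 'cbcb' = ∅
  T[0,4] 'cccbc' = ∅
  T[1,5] 'ccbcb' = {B}
  T[0,5] 'cccbcb' = {S}

S ∈ T[0,5] ⇒ YES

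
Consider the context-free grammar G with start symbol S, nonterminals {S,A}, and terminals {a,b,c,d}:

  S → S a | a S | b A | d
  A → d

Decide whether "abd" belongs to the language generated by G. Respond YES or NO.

Convert to CNF:
  S -> S T0 | T0 S | T1 A | d
  A -> d
  T0 -> a
  T1 -> b

Fill CYK table bottom-up:
  T[0,0] 'a' = {T0}  orig:{}
  T[1,1] 'b' = {T1}  orig:{}
  T[2,2] 'd' = {A,S}
  T[0,1] 'ab' = ∅
  T[1,2] 'bd' = {S}
  T[0,2] 'abd' = {S}

S ∈ T[0,2] ⇒ YES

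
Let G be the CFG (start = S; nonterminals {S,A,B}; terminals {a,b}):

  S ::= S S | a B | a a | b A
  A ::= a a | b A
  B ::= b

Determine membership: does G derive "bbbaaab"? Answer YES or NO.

Convert to CNF:
  S -> S S | T0 B | T0 T0 | T1 A
  A -> T0 T0 | T1 A
  B -> b
  T0 -> a
  T1 -> b

CYK table (by increasing span):
  cell(0,0) b: {B,T1}  orig:{B}
  cell(1,1) b: {B,T1}  orig:{B}
  cell(2,2) b: {B,T1}  orig:{B}
  cell(3,3) a: {T0}  orig:{}
  cell(4,4) a: {T0}  orig:{}
  cell(5,5) a: {T0}  orig:{}
  cell(6,6) b: {B,T1}  orig:{B}
  cell(0,1) bb: ∅
  cell(1,2) bb: ∅
  cell(2,3) ba: ∅
  cell(3,4) aa: {A,S}
  cell(4,5) aa: {A,S}
  cell(5,6) ab: {S}
  cell(0,2) bbb: ∅
  cell(1,3) bba: ∅
  cell(2,4) baa: {A,S}
  cell(3,5) aaa: ∅
  cell(4,6) aab: ∅
  cell(0,3) bbba: ∅
  cell(1,4) bbaa: {A,S}
  cell(2,5) baaa: ∅
  cell(3,6) aaab: {S}
  cell(0,4) bbbaa: {A,S}
  cell(1,5) bbaaa: ∅
  cell(2,6) baaab: {S}
  cell(0,5) bbbaaa: ∅
  cell(1,6) bbaaab: {S}
  cell(0,6) bbbaaab: {S}

S ∈ T[0,6] ⇒ YES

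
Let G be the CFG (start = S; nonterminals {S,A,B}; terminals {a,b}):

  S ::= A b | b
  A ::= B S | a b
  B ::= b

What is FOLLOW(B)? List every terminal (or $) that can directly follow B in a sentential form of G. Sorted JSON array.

Compute FIRST by fixpoint:
round 1:
  A via A→a b: +{a}
  B via B→b: +{b}
  S via S→A b: +{a}
  S via S→b: +{b}
  S: {a,b}  A: {a}  B: {b}
round 2:
  A via A→B S: +{b}
  S: {a,b}  A: {a,b}  B: {b}
round 3: (stable)
  S: {a,b}  A: {a,b}  B: {b}

FOLLOW iteration:
FOLLOW(S) := {$}
pass 1:
  A→B S: FOLLOW(B) ⊇ FIRST(S) = {a,b}; new: +{a,b}
  S→A b: FOLLOW(A) ⊇ FIRST(b) = {b}; new: +{b}
  FOLLOW[S]={$}  FOLLOW[A]={b}  FOLLOW[B]={a,b}
pass 2:
  A→B S: FOLLOW(S) ⊇ FOLLOW(A) ⊇ {b}; new: +{b}
  FOLLOW[S]={$,b}  FOLLOW[A]={b}  FOLLOW[B]={a,b}
pass 3: (stable)
  FOLLOW[S]={$,b}  FOLLOW[A]={b}  FOLLOW[B]={a,b}

FOLLOW(B) = ["a", "b"]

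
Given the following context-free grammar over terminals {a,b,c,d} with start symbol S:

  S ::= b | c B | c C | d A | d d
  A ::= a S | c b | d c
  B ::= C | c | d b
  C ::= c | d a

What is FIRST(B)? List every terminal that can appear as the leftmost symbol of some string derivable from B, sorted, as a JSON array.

FIRST iteration:
[1]
  A via A→a S: +{a}
  A via A→c b: +{c}
  A via A→d c: +{d}
  B via B→c: +{c}
  B via B→d b: +{d}
  C via C→c: +{c}
  C via C→d a: +{d}
  S via S→b: +{b}
  S via S→c B: +{c}
  S via S→d A: +{d}
  S: {b,c,d}  A: {a,c,d}  B: {c,d}  C: {c,d}
[2] — fixpoint
  S: {b,c,d}  A: {a,c,d}  B: {c,d}  C: {c,d}

FIRST(B) = ["c", "d"]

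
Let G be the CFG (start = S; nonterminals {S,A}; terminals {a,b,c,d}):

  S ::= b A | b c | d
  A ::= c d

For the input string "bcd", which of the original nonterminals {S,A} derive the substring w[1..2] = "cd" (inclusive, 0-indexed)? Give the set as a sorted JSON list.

CNF form of G:
  S -> T2 A | T2 T0 | d
  A -> T0 T1
  T0 -> c
  T1 -> d
  T2 -> b

CYK fill — only the sub-triangle for w[1..2]:
  T[1,1] 'c' = {T0}  orig:{}
  T[2,2] 'd' = {S,T1}  orig:{S}
  T[1,2] 'cd' = {A}

Original NTs in T[1,2] deriving "cd": ["A"]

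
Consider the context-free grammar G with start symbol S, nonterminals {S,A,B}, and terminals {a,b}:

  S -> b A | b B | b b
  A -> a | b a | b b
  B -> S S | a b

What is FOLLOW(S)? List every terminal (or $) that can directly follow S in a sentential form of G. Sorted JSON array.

FIRST sets, iterate to fixpoint:
round 1:
  A via A→a: +{a}
  A via A→b a: +{b}
  B via B→a b: +{a}
  S via S→b A: +{b}
  FIRST(S)={b}  FIRST(A)={a,b}  FIRST(B)={a}
round 2:
  B via B→S S: +{b}
  FIRST(S)={b}  FIRST(A)={a,b}  FIRST(B)={a,b}
round 3: (stable)
  FIRST(S)={b}  FIRST(A)={a,b}  FIRST(B)={a,b}

FOLLOW iteration:
FOLLOW(S) := {$}
[1]
  B→S S: FOLLOW(S) ⊇ FIRST(S) = {b}; new: +{b}
  S→b A: FOLLOW(A) ⊇ FOLLOW(S) ⊇ {$,b}; new: +{$,b}
  S→b B: FOLLOW(B) ⊇ FOLLOW(S) ⊇ {$,b}; new: +{$,b}
  S: {$,b}  A: {$,b}  B: {$,b}
[2] (stable)
  S: {$,b}  A: {$,b}  B: {$,b}

FOLLOW(S) = ["$", "b"]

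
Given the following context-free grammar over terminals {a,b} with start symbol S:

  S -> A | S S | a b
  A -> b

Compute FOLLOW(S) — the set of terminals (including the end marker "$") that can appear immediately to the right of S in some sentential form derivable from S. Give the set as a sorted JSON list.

FIRST sets, iterate to fixpoint:
[1]
  A via A→b: +{b}
  S via S→A: +{b}
  S via S→a b: +{a}
  FIRST(S)={a,b}  FIRST(A)={b}
[2] done
  FIRST(S)={a,b}  FIRST(A)={b}

Compute FOLLOW by fixpoint:
initialize: $ ∈ FOLLOW(S)
pass 1:
  S→A: FOLLOW(A) ⊇ FOLLOW(S) ⊇ {$}; new: +{$}
  S→S S: FOLLOW(S) ⊇ FIRST(S) = {a,b}; new: +{a,b}
  FOLLOW[S]={$,a,b}  FOLLOW[A]={$}
pass 2:
  S→A: FOLLOW(A) ⊇ FOLLOW(S) ⊇ {$,a,b}; new: +{a,b}
  FOLLOW[S]={$,a,b}  FOLLOW[A]={$,a,b}
pass 3: (no change)
  FOLLOW[S]={$,a,b}  FOLLOW[A]={$,a,b}

FOLLOW(S) = ["$", "a", "b"]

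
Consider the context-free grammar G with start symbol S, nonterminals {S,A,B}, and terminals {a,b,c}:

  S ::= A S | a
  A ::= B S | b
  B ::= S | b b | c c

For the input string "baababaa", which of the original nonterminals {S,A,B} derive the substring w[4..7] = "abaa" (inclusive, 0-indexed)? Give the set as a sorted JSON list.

CNF form of G:
  S -> A S | a
  A -> B S | b
  B -> A S | T0 T0 | T1 T1 | a
  T0 -> b
  T1 -> c

CYK fill (cells [i..j] with 4 ≤ i ≤ j ≤ 7 only):
  [4..4]={B,S}  "a"
  [5..5]={A,T0}  "b"  orig:{A}
  [6..6]={B,S}  "a"
  [7..7]={B,S}  "a"
  [4..5]=∅  "ab"
  [5..6]={B,S}  "ba"
  [6..7]={A}  "aa"
  [4..6]={A}  "aba"
  [5..7]={A}  "baa"
  [4..7]={B,S}  "abaa"

Original NTs in T[4,7] deriving "abaa": ["B", "S"]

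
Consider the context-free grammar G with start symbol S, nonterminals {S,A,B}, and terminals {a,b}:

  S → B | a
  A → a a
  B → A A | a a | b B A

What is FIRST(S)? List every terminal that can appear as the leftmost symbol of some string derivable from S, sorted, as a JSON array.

Compute FIRST by fixpoint:
round 1:
  A via A→a a: +{a}
  B via B→A A: +{a}
  B via B→b B A: +{b}
  S via S→B: +{a,b}
  FIRST[S]={a,b}  FIRST[A]={a}  FIRST[B]={a,b}
round 2: — fixpoint
  FIRST[S]={a,b}  FIRST[A]={a}  FIRST[B]={a,b}

FIRST(S) = ["a", "b"]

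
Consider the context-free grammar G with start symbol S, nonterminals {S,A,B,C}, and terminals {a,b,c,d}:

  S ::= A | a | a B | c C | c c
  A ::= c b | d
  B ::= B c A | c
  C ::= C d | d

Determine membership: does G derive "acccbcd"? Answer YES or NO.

Convert to CNF:
  S -> T0 C | T0 T0 | T0 T1 | T3 B | a | d
  A -> T0 T1 | d
  B -> B X4 | c
  C -> C T2 | d
  T0 -> c
  T1 -> b
  T2 -> d
  T3 -> a
  X4 -> T0 A

Fill CYK table bottom-up:
  cell(0,0) a: {S,T3}  orig:{S}
  cell(1,1) c: {B,T0}  orig:{B}
  cell(2,2) c: {B,T0}  orig:{B}
  cell(3,3) c: {B,T0}  orig:{B}
  cell(4,4) b: {T1}  orig:{}
  cell(5,5) c: {B,T0}  orig:{B}
  cell(6,6) d: {A,C,S,T2}  orig:{A,C,S}
  cell(0,1) ac: {S}
  cell(1,2) cc: {S}
  cell(2,3) cc: {S}
  cell(3,4) cb: {A,S}
  cell(4,5) bc: ∅
  cell(5,6) cd: {S,X4}  orig:{S}
  cell(0,2) acc: ∅
  cell(1,3) ccc: ∅
  cell(2,4) ccb: {X4}  orig:{}
  cell(3,5) cbc: ∅
  cell(4,6) bcd: ∅
  cell(0,3) accc: ∅
  cell(1,4) cccb: {B}
  cell(2,5) ccbc: ∅
  cell(3,6) cbcd: ∅
  cell(0,4) acccb: {S}
  cell(1,5) cccbc: ∅
  cell(2,6) ccbcd: ∅
  cell(0,5) acccbc: ∅
  cell(1,6) cccbcd: {B}
  cell(0,6) acccbcd: {S}

S ∈ T[0,6] ⇒ YES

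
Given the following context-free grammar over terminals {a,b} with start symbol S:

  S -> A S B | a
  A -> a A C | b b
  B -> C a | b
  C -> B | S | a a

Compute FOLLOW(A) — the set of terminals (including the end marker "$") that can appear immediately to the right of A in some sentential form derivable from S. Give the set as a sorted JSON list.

Compute FIRST by fixpoint:
pass 1:
  A via A→a A C: +{a}
  A via A→b b: +{b}
  B via B→b: +{b}
  C via C→B: +{b}
  C via C→a a: +{a}
  S via S→A S B: +{a,b}
  FIRST(S)={a,b}  FIRST(A)={a,b}  FIRST(B)={b}  FIRST(C)={a,b}
pass 2:
  B via B→C a: +{a}
  FIRST(S)={a,b}  FIRST(A)={a,b}  FIRST(B)={a,b}  FIRST(C)={a,b}
pass 3: — fixpoint
  FIRST(S)={a,b}  FIRST(A)={a,b}  FIRST(B)={a,b}  FIRST(C)={a,b}

FOLLOW iteration:
seed FOLLOW(S) with $
round 1:
  A→a A C: FOLLOW(A) ⊇ FIRST(C) = {a,b}; new: +{a,b}
  A→a A C: FOLLOW(C) ⊇ FOLLOW(A) ⊇ {a,b}; new: +{a,b}
  C→B: FOLLOW(B) ⊇ FOLLOW(C) ⊇ {a,b}; new: +{a,b}
  C→S: FOLLOW(S) ⊇ FOLLOW(C) ⊇ {a,b}; new: +{a,b}
  S→A S B: FOLLOW(B) ⊇ FOLLOW(S) ⊇ {$,a,b}; new: +{$}
  S: {$,a,b}  A: {a,b}  B: {$,a,b}  C: {a,b}
round 2: (stable)
  S: {$,a,b}  A: {a,b}  B: {$,a,b}  C: {a,b}

FOLLOW(A) = ["a", "b"]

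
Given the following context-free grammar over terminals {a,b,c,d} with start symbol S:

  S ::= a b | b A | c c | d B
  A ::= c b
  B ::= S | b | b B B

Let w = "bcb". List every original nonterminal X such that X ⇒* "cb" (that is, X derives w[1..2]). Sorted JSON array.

CNF form of G:
  S -> T0 T0 | T1 A | T2 T1 | T3 B
  A -> T0 T1
  B -> T0 T0 | T1 A | T1 X4 | T2 T1 | T3 B | b
  T0 -> c
  T1 -> b
  T2 -> a
  T3 -> d
  X4 -> B B

CYK fill, restricted to cells inside w[1..2]:
  cell(1,1) c: {T0}  orig:{}
  cell(2,2) b: {B,T1}  orig:{B}
  cell(1,2) cb: {A}

Original NTs in T[1,2] deriving "cb": ["A"]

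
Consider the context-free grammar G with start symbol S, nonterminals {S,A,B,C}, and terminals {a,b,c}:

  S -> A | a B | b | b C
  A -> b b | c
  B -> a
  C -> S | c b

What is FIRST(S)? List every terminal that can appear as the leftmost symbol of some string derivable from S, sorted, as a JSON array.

FIRST iteration:
[1]
  A via A→b b: +{b}
  A via A→c: +{c}
  B via B→a: +{a}
  C via C→c b: +{c}
  S via S→A: +{b,c}
  S via S→a B: +{a}
  FIRST(S)={a,b,c}  FIRST(A)={b,c}  FIRST(B)={a}  FIRST(C)={c}
[2]
  C via C→S: +{a,b}
  FIRST(S)={a,b,c}  FIRST(A)={b,c}  FIRST(B)={a}  FIRST(C)={a,b,c}
[3] done
  FIRST(S)={a,b,c}  FIRST(A)={b,c}  FIRST(B)={a}  FIRST(C)={a,b,c}

FIRST(S) = ["a", "b", "c"]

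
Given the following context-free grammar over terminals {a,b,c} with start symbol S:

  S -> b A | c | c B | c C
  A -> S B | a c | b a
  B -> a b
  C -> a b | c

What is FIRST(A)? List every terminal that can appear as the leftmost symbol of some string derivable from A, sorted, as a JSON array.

FIRST iteration:
[1]
  A via A→a c: +{a}
  A via A→b a: +{b}
  B via B→a b: +{a}
  C via C→a b: +{a}
  C via C→c: +{c}
  S via S→b A: +{b}
  S via S→c: +{c}
  FIRST[S]={b,c}  FIRST[A]={a,b}  FIRST[B]={a}  FIRST[C]={a,c}
[2]
  A via A→S B: +{c}
  FIRST[S]={b,c}  FIRST[A]={a,b,c}  FIRST[B]={a}  FIRST[C]={a,c}
[3] (stable)
  FIRST[S]={b,c}  FIRST[A]={a,b,c}  FIRST[B]={a}  FIRST[C]={a,c}

FIRST(A) = ["a", "b", "c"]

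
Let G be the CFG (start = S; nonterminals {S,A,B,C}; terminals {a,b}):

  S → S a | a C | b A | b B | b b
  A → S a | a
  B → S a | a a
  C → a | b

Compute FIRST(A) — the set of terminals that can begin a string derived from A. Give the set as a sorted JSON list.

FIRST iteration:
iter 1:
  A via A→a: +{a}
  B via B→a a: +{a}
  C via C→a: +{a}
  C via C→b: +{b}
  S via S→a C: +{a}
  S via S→b A: +{b}
  S: {a,b}  A: {a}  B: {a}  C: {a,b}
iter 2:
  A via A→S a: +{b}
  B via B→S a: +{b}
  S: {a,b}  A: {a,b}  B: {a,b}  C: {a,b}
iter 3: done
  S: {a,b}  A: {a,b}  B: {a,b}  C: {a,b}

FIRST(A) = ["a", "b"]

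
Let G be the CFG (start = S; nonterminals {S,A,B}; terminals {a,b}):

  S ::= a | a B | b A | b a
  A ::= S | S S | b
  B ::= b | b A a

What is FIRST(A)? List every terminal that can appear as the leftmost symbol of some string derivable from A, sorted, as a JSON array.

Compute FIRST by fixpoint:
pass 1:
  A via A→b: +{b}
  B via B→b: +{b}
  S via S→a: +{a}
  S via S→b A: +{b}
  S: {a,b}  A: {b}  B: {b}
pass 2:
  A via A→S: +{a}
  S: {a,b}  A: {a,b}  B: {b}
pass 3: (stable)
  S: {a,b}  A: {a,b}  B: {b}

FIRST(A) = ["a", "b"]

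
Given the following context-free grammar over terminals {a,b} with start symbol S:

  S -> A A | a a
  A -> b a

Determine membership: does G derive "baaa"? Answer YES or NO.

Convert to CNF:
  S -> A A | T1 T1
  A -> T0 T1
  T0 -> b
  T1 -> a

CYK fill:
  T[0,0] 'b' = {T0}  orig:{}
  T[1,1] 'a' = {T1}  orig:{}
  T[2,2] 'a' = {T1}  orig:{}
  T[3,3] 'a' = {T1}  orig:{}
  T[0,1] 'ba' = {A}
  T[1,2] 'aa' = {S}
  T[2,3] 'aa' = {S}
  T[0,2] 'baa' = ∅
  T[1,3] 'aaa' = ∅
  T[0,3] 'baaa' = ∅

S ∉ T[0,3] ⇒ NO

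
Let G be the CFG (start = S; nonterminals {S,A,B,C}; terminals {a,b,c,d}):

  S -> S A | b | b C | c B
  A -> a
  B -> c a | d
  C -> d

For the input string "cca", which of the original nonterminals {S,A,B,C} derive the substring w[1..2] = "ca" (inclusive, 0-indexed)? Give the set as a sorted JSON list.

CNF form of G:
  S -> S A | T0 B | T2 C | b
  A -> a
  B -> T0 T1 | d
  C -> d
  T0 -> c
  T1 -> a
  T2 -> b

Fill CYK table bottom-up (cells [i..j] with 1 ≤ i ≤ j ≤ 2 only):
  cell(1,1) c: {T0}  orig:{}
  cell(2,2) a: {A,T1}  orig:{A}
  cell(1,2) ca: {B}

Original NTs in T[1,2] deriving "ca": ["B"]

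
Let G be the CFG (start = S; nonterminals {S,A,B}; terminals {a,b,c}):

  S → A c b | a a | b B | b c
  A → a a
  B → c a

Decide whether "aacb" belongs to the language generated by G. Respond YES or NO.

Convert to CNF:
  S -> A X3 | T0 T0 | T2 B | T2 T1
  A -> T0 T0
  B -> T1 T0
  T0 -> a
  T1 -> c
  T2 -> b
  X3 -> T1 T2

CYK fill:
  T[0,0] 'a' = {T0}  orig:{}
  T[1,1] 'a' = {T0}  orig:{}
  T[2,2] 'c' = {T1}  orig:{}
  T[3,3] 'b' = {T2}  orig:{}
  T[0,1] 'aa' = {A,S}
  T[1,2] 'ac' = ∅
  T[2,3] 'cb' = {X3}  orig:{}
  T[0,2] 'aac' = ∅
  T[1,3] 'acb' = ∅
  T[0,3] 'aacb' = {S}

S ∈ T[0,3] ⇒ YES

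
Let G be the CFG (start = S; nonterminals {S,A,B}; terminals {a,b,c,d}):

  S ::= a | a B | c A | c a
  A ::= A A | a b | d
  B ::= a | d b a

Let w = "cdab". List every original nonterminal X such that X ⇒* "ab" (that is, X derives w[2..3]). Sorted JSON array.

CNF form of G:
  S -> T0 B | T3 A | T3 T0 | a
  A -> A A | T0 T1 | d
  B -> T2 X4 | a
  T0 -> a
  T1 -> b
  T2 -> d
  T3 -> c
  X4 -> T1 T0

Fill CYK table bottom-up (cells [i..j] with 2 ≤ i ≤ j ≤ 3 only):
  T[2,2] 'a' = {B,S,T0}  orig:{B,S}
  T[3,3] 'b' = {T1}  orig:{}
  T[2,3] 'ab' = {A}

Original NTs in T[2,3] deriving "ab": ["A"]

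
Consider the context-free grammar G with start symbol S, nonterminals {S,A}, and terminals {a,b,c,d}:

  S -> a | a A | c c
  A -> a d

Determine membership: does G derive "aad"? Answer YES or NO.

CNF form of G:
  S -> T0 A | T2 T2 | a
  A -> T0 T1
  T0 -> a
  T1 -> d
  T2 -> c

CYK table (by increasing span):
  T[0,0] 'a' = {S,T0}  orig:{S}
  T[1,1] 'a' = {S,T0}  orig:{S}
  T[2,2] 'd' = {T1}  orig:{}
  T[0,1] 'aa' = ∅
  T[1,2] 'ad' = {A}
  T[0,2] 'aad' = {S}

S ∈ T[0,2] ⇒ YES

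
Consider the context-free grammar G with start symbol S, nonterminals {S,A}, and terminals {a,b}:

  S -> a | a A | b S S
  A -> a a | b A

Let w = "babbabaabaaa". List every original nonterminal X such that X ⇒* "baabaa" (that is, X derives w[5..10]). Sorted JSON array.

Convert to CNF:
  S -> T0 A | T1 X2 | a
  A -> T0 T0 | T1 A
  T0 -> a
  T1 -> b
  X2 -> S S

CYK table (by increasing span) (cells [i..j] with 5 ≤ i ≤ j ≤ 10 only):
  T[5,5] 'b' = {T1}  orig:{}
  T[6,6] 'a' = {S,T0}  orig:{S}
  T[7,7] 'a' = {S,T0}  orig:{S}
  T[8,8] 'b' = {T1}  orig:{}
  T[9,9] 'a' = {S,T0}  orig:{S}
  T[10,10] 'a' = {S,T0}  orig:{S}
  T[5,6] 'ba' = ∅
  T[6,7] 'aa' = {A,X2}  orig:{A}
  T[7,8] 'ab' = ∅
  T[8,9] 'ba' = ∅
  T[9,10] 'aa' = {A,X2}  orig:{A}
  T[5,7] 'baa' = {A,S}
  T[6,8] 'aab' = ∅
  T[7,9] 'aba' = ∅
  T[8,10] 'baa' = {A,S}
  T[5,8] 'baab' = ∅
  T[6,9] 'aaba' = ∅
  T[7,10] 'abaa' = {S,X2}  orig:{S}
  T[5,9] 'baaba' = ∅
  T[6,10] 'aabaa' = {X2}  orig:{}
  T[5,10] 'baabaa' = {S,X2}  orig:{S}

Original NTs in T[5,10] deriving "baabaa": ["S"]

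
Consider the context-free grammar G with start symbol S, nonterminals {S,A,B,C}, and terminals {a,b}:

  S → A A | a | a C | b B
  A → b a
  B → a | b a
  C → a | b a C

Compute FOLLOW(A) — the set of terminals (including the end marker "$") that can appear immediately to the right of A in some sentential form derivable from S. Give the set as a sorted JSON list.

FIRST iteration:
round 1:
  A via A→b a: +{b}
  B via B→a: +{a}
  B via B→b a: +{b}
  C via C→a: +{a}
  C via C→b a C: +{b}
  S via S→A A: +{b}
  S via S→a: +{a}
  S: {a,b}  A: {b}  B: {a,b}  C: {a,b}
round 2: done
  S: {a,b}  A: {b}  B: {a,b}  C: {a,b}

FOLLOW sets:
seed FOLLOW(S) with $
round 1:
  S→A A: FOLLOW(A) ⊇ FIRST(A) = {b}; new: +{b}
  S→A A: FOLLOW(A) ⊇ FOLLOW(S) ⊇ {$}; new: +{$}
  S→a C: FOLLOW(C) ⊇ FOLLOW(S) ⊇ {$}; new: +{$}
  S→b B: FOLLOW(B) ⊇ FOLLOW(S) ⊇ {$}; new: +{$}
  FOLLOW(S)={$}  FOLLOW(A)={$,b}  FOLLOW(B)={$}  FOLLOW(C)={$}
round 2: done
  FOLLOW(S)={$}  FOLLOW(A)={$,b}  FOLLOW(B)={$}  FOLLOW(C)={$}

FOLLOW(A) = ["$", "b"]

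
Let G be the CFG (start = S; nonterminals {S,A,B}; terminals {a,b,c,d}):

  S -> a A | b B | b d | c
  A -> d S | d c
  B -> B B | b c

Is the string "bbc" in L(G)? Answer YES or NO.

CNF form of G:
  S -> T2 B | T2 T0 | T3 A | c
  A -> T0 S | T0 T1
  B -> B B | T2 T1
  T0 -> d
  T1 -> c
  T2 -> b
  T3 -> a

CYK fill:
  T[0,0] 'b' = {T2}  orig:{}
  T[1,1] 'b' = {T2}  orig:{}
  T[2,2] 'c' = {S,T1}  orig:{S}
  T[0,1] 'bb' = ∅
  T[1,2] 'bc' = {B}
  T[0,2] 'bbc' = {S}

S ∈ T[0,2] ⇒ YES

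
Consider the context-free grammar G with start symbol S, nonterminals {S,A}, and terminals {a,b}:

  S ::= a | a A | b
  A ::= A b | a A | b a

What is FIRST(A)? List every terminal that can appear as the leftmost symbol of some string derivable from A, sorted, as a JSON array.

Compute FIRST by fixpoint:
round 1:
  A via A→a A: +{a}
  A via A→b a: +{b}
  S via S→a: +{a}
  S via S→b: +{b}
  S: {a,b}  A: {a,b}
round 2: done
  S: {a,b}  A: {a,b}

FIRST(A) = ["a", "b"]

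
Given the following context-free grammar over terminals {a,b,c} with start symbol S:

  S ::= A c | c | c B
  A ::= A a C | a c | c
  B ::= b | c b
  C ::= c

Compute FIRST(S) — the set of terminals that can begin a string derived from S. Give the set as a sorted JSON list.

Compute FIRST by fixpoint:
round 1:
  A via A→a c: +{a}
  A via A→c: +{c}
  B via B→b: +{b}
  B via B→c b: +{c}
  C via C→c: +{c}
  S via S→A c: +{a,c}
  FIRST(S)={a,c}  FIRST(A)={a,c}  FIRST(B)={b,c}  FIRST(C)={c}
round 2: done
  FIRST(S)={a,c}  FIRST(A)={a,c}  FIRST(B)={b,c}  FIRST(C)={c}

FIRST(S) = ["a", "c"]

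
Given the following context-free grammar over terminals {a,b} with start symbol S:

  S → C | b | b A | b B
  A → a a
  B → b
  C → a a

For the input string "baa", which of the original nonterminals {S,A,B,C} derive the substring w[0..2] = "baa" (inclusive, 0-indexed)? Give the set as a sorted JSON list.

CNF form of G:
  S -> T0 T0 | T1 A | T1 B | b
  A -> T0 T0
  B -> b
  C -> T0 T0
  T0 -> a
  T1 -> b

CYK fill — only the sub-triangle for w[0..2]:
  cell(0,0) b: {B,S,T1}  orig:{B,S}
  cell(1,1) a: {T0}  orig:{}
  cell(2,2) a: {T0}  orig:{}
  cell(0,1) ba: ∅
  cell(1,2) aa: {A,C,S}
  cell(0,2) baa: {S}

Original NTs in T[0,2] deriving "baa": ["S"]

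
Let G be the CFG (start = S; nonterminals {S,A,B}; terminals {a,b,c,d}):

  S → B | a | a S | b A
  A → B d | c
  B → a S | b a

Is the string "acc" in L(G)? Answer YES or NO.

Convert to CNF:
  S -> T1 S | T2 A | T2 T1 | a
  A -> B T0 | c
  B -> T1 S | T2 T1
  T0 -> d
  T1 -> a
  T2 -> b

CYK fill:
  [0..0]={S,T1}  "a"  orig:{S}
  [1..1]={A}  "c"
  [2..2]={A}  "c"
  [0..1]=∅  "ac"
  [1..2]=∅  "cc"
  [0..2]=∅  "acc"

S ∉ T[0,2] ⇒ NO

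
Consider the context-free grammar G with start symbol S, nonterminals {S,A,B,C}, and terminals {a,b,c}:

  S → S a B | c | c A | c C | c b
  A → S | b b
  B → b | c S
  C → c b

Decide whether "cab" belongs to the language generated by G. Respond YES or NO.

Convert to CNF:
  S -> S X4 | T2 A | T2 C | T2 T1 | c
  A -> S X3 | T1 T1 | T2 A | T2 C | T2 T1 | c
  B -> T2 S | b
  C -> T2 T1
  T0 -> a
  T1 -> b
  T2 -> c
  X3 -> T0 B
  X4 -> T0 B

CYK table (by increasing span):
  T[0,0] 'c' = {A,S,T2}  orig:{A,S}
  T[1,1] 'a' = {T0}  orig:{}
  T[2,2] 'b' = {B,T1}  orig:{B}
  T[0,1] 'ca' = ∅
  T[1,2] 'ab' = {X3,X4}  orig:{}
  T[0,2] 'cab' = {A,S}

S ∈ T[0,2] ⇒ YES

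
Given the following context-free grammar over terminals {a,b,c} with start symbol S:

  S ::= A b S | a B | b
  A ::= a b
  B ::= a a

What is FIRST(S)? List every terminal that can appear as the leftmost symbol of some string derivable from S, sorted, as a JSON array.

FIRST sets, iterate to fixpoint:
pass 1:
  A via A→a b: +{a}
  B via B→a a: +{a}
  S via S→A b S: +{a}
  S via S→b: +{b}
  S: {a,b}  A: {a}  B: {a}
pass 2: (no change)
  S: {a,b}  A: {a}  B: {a}

FIRST(S) = ["a", "b"]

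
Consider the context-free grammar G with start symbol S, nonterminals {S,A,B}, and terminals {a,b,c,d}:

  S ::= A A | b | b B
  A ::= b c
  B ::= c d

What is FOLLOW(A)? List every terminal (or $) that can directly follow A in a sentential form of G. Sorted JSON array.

FIRST sets, iterate to fixpoint:
iter 1:
  A via A→b c: +{b}
  B via B→c d: +{c}
  S via S→A A: +{b}
  S: {b}  A: {b}  B: {c}
iter 2: — fixpoint
  S: {b}  A: {b}  B: {c}

FOLLOW sets:
FOLLOW(S) := {$}
[1]
  S→A A: FOLLOW(A) ⊇ FIRST(A) = {b}; new: +{b}
  S→A A: FOLLOW(A) ⊇ FOLLOW(S) ⊇ {$}; new: +{$}
  S→b B: FOLLOW(B) ⊇ FOLLOW(S) ⊇ {$}; new: +{$}
  FOLLOW(S)={$}  FOLLOW(A)={$,b}  FOLLOW(B)={$}
[2] (no change)
  FOLLOW(S)={$}  FOLLOW(A)={$,b}  FOLLOW(B)={$}

FOLLOW(A) = ["$", "b"]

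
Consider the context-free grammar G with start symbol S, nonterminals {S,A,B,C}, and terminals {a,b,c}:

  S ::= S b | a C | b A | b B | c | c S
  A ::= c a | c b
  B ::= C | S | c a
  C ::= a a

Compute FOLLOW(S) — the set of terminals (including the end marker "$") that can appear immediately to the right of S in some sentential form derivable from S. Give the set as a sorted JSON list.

Compute FIRST by fixpoint:
iter 1:
  A via A→c a: +{c}
  B via B→c a: +{c}
  C via C→a a: +{a}
  S via S→a C: +{a}
  S via S→b A: +{b}
  S via S→c: +{c}
  S: {a,b,c}  A: {c}  B: {c}  C: {a}
iter 2:
  B via B→C: +{a}
  B via B→S: +{b}
  S: {a,b,c}  A: {c}  B: {a,b,c}  C: {a}
iter 3: (stable)
  S: {a,b,c}  A: {c}  B: {a,b,c}  C: {a}

Compute FOLLOW by fixpoint:
initialize: $ ∈ FOLLOW(S)
round 1:
  S→S b: FOLLOW(S) ⊇ FIRST(b) = {b}; new: +{b}
  S→a C: FOLLOW(C) ⊇ FOLLOW(S) ⊇ {$,b}; new: +{$,b}
  S→b A: FOLLOW(A) ⊇ FOLLOW(S) ⊇ {$,b}; new: +{$,b}
  S→b B: FOLLOW(B) ⊇ FOLLOW(S) ⊇ {$,b}; new: +{$,b}
  FOLLOW(S)={$,b}  FOLLOW(A)={$,b}  FOLLOW(B)={$,b}  FOLLOW(C)={$,b}
round 2: done
  FOLLOW(S)={$,b}  FOLLOW(A)={$,b}  FOLLOW(B)={$,b}  FOLLOW(C)={$,b}

FOLLOW(S) = ["$", "b"]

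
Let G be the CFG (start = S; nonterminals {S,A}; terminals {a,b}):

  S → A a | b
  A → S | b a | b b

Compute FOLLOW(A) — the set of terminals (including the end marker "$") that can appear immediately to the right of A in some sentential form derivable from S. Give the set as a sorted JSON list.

FIRST iteration:
[1]
  A via A→b a: +{b}
  S via S→A a: +{b}
  FIRST[S]={b}  FIRST[A]={b}
[2] done
  FIRST[S]={b}  FIRST[A]={b}

FOLLOW sets:
seed FOLLOW(S) with $
iter 1:
  S→A a: FOLLOW(A) ⊇ FIRST(a) = {a}; new: +{a}
  FOLLOW(S)={$}  FOLLOW(A)={a}
iter 2:
  A→S: FOLLOW(S) ⊇ FOLLOW(A) ⊇ {a}; new: +{a}
  FOLLOW(S)={$,a}  FOLLOW(A)={a}
iter 3: (no change)
  FOLLOW(S)={$,a}  FOLLOW(A)={a}

FOLLOW(A) = ["a"]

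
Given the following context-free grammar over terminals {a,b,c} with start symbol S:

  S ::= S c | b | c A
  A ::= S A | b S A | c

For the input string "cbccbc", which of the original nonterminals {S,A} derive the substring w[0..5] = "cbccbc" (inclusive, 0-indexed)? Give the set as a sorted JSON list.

CNF form of G:
  S -> S T1 | T1 A | b
  A -> S A | T0 X2 | c
  T0 -> b
  T1 -> c
  X2 -> S A

CYK table (by increasing span) — only the sub-triangle for w[0..5]:
  [0..0]={A,T1}  "c"  orig:{A}
  [1..1]={S,T0}  "b"  orig:{S}
  [2..2]={A,T1}  "c"  orig:{A}
  [3..3]={A,T1}  "c"  orig:{A}
  [4..4]={S,T0}  "b"  orig:{S}
  [5..5]={A,T1}  "c"  orig:{A}
  [0..1]=∅  "cb"
  [1..2]={A,S,X2}  "bc"  orig:{A,S}
  [2..3]={S}  "cc"
  [3..4]=∅  "cb"
  [4..5]={A,S,X2}  "bc"  orig:{A,S}
  [0..2]={S}  "cbc"
  [1..3]={A,S,X2}  "bcc"  orig:{A,S}
  [2..4]=∅  "ccb"
  [3..5]={S}  "cbc"
  [0..3]={A,S,X2}  "cbcc"  orig:{A,S}
  [1..4]=∅  "bccb"
  [2..5]={A,X2}  "ccbc"  orig:{A}
  [0..4]=∅  "cbccb"
  [1..5]={A,X2}  "bccbc"  orig:{A}
  [0..5]={A,S,X2}  "cbccbc"  orig:{A,S}

Original NTs in T[0,5] deriving "cbccbc": ["A", "S"]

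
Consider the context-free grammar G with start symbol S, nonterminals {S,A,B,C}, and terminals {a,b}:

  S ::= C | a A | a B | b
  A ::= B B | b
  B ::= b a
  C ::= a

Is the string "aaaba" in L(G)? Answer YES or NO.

Convert to CNF:
  S -> T1 A | T1 B | a | b
  A -> B B | b
  B -> T0 T1
  C -> a
  T0 -> b
  T1 -> a

CYK fill:
  cell(0,0) a: {C,S,T1}  orig:{C,S}
  cell(1,1) a: {C,S,T1}  orig:{C,S}
  cell(2,2) a: {C,S,T1}  orig:{C,S}
  cell(3,3) b: {A,S,T0}  orig:{A,S}
  cell(4,4) a: {C,S,T1}  orig:{C,S}
  cell(0,1) aa: ∅
  cell(1,2) aa: ∅
  cell(2,3) ab: {S}
  cell(3,4) ba: {B}
  cell(0,2) aaa: ∅
  cell(1,3) aab: ∅
  cell(2,4) aba: {S}
  cell(0,3) aaab: ∅
  cell(1,4) aaba: ∅
  cell(0,4) aaaba: ∅

S ∉ T[0,4] ⇒ NO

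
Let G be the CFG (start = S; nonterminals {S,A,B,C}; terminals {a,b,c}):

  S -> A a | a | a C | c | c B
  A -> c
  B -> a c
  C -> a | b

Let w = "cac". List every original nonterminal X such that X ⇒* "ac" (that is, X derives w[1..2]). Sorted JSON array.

CNF form of G:
  S -> A T0 | T0 C | T1 B | a | c
  A -> c
  B -> T0 T1
  C -> a | b
  T0 -> a
  T1 -> c

CYK fill, restricted to cells inside w[1..2]:
  cell(1,1) a: {C,S,T0}  orig:{C,S}
  cell(2,2) c: {A,S,T1}  orig:{A,S}
  cell(1,2) ac: {B}

Original NTs in T[1,2] deriving "ac": ["B"]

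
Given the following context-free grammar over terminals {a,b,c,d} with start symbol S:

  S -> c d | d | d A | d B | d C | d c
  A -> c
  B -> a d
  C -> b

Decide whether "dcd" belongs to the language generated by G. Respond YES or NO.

Convert to CNF:
  S -> T1 A | T1 B | T1 C | T1 T2 | T2 T1 | d
  A -> c
  B -> T0 T1
  C -> b
  T0 -> a
  T1 -> d
  T2 -> c

CYK fill:
  [0..0]={S,T1}  "d"  orig:{S}
  [1..1]={A,T2}  "c"  orig:{A}
  [2..2]={S,T1}  "d"  orig:{S}
  [0..1]={S}  "dc"
  [1..2]={S}  "cd"
  [0..2]=∅  "dcd"

S ∉ T[0,2] ⇒ NO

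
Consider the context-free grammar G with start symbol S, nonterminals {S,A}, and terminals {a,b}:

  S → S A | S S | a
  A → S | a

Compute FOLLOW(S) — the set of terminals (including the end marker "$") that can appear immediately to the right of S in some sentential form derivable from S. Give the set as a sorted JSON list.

FIRST iteration:
iter 1:
  A via A→a: +{a}
  S via S→a: +{a}
  FIRST[S]={a}  FIRST[A]={a}
iter 2: (no change)
  FIRST[S]={a}  FIRST[A]={a}

FOLLOW iteration:
seed FOLLOW(S) with $
iter 1:
  S→S A: FOLLOW(S) ⊇ FIRST(A) = {a}; new: +{a}
  S→S A: FOLLOW(A) ⊇ FOLLOW(S) ⊇ {$,a}; new: +{$,a}
  FOLLOW[S]={$,a}  FOLLOW[A]={$,a}
iter 2: (no change)
  FOLLOW[S]={$,a}  FOLLOW[A]={$,a}

FOLLOW(S) = ["$", "a"]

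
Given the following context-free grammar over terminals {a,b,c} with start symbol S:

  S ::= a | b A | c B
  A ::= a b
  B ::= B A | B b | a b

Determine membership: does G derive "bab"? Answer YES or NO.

Convert to CNF:
  S -> T1 A | T2 B | a
  A -> T0 T1
  B -> B A | B T1 | T0 T1
  T0 -> a
  T1 -> b
  T2 -> c

CYK table (by increasing span):
  T[0,0] 'b' = {T1}  orig:{}
  T[1,1] 'a' = {S,T0}  orig:{S}
  T[2,2] 'b' = {T1}  orig:{}
  T[0,1] 'ba' = ∅
  T[1,2] 'ab' = {A,B}
  T[0,2] 'bab' = {S}

S ∈ T[0,2] ⇒ YES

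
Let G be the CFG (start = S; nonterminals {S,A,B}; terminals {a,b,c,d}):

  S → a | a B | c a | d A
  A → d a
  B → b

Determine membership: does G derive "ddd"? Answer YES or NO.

CNF form of G:
  S -> T0 A | T1 B | T2 T1 | a
  A -> T0 T1
  B -> b
  T0 -> d
  T1 -> a
  T2 -> c

CYK table (by increasing span):
  [0..0]={T0}  "d"  orig:{}
  [1..1]={T0}  "d"  orig:{}
  [2..2]={T0}  "d"  orig:{}
  [0..1]=∅  "dd"
  [1..2]=∅  "dd"
  [0..2]=∅  "ddd"

S ∉ T[0,2] ⇒ NO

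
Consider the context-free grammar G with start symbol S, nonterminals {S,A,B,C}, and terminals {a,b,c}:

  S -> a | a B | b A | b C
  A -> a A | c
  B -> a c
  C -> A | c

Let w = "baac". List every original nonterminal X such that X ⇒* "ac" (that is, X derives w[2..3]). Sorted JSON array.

CNF form of G:
  S -> T0 B | T2 A | T2 C | a
  A -> T0 A | c
  B -> T0 T1
  C -> T0 A | c
  T0 -> a
  T1 -> c
  T2 -> b

CYK table (by increasing span) (cells [i..j] with 2 ≤ i ≤ j ≤ 3 only):
  T[2,2] 'a' = {S,T0}  orig:{S}
  T[3,3] 'c' = {A,C,T1}  orig:{A,C}
  T[2,3] 'ac' = {A,B,C}

Original NTs in T[2,3] deriving "ac": ["A", "B", "C"]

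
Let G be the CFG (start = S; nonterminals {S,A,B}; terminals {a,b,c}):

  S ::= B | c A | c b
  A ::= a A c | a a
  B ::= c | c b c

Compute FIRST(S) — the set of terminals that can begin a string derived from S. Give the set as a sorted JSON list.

Compute FIRST by fixpoint:
pass 1:
  A via A→a A c: +{a}
  B via B→c: +{c}
  S via S→B: +{c}
  FIRST[S]={c}  FIRST[A]={a}  FIRST[B]={c}
pass 2: done
  FIRST[S]={c}  FIRST[A]={a}  FIRST[B]={c}

FIRST(S) = ["c"]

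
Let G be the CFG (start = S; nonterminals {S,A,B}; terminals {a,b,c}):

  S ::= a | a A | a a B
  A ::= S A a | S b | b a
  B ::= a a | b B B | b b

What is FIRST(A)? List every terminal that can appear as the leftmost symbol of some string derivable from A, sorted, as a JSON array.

FIRST sets, iterate to fixpoint:
round 1:
  A via A→b a: +{b}
  B via B→a a: +{a}
  B via B→b B B: +{b}
  S via S→a: +{a}
  FIRST(S)={a}  FIRST(A)={b}  FIRST(B)={a,b}
round 2:
  A via A→S A a: +{a}
  FIRST(S)={a}  FIRST(A)={a,b}  FIRST(B)={a,b}
round 3: (stable)
  FIRST(S)={a}  FIRST(A)={a,b}  FIRST(B)={a,b}

FIRST(A) = ["a", "b"]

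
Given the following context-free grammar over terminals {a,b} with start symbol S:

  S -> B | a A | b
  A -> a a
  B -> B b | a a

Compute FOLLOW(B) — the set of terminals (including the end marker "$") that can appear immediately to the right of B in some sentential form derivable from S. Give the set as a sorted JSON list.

FIRST sets, iterate to fixpoint:
iter 1:
  A via A→a a: +{a}
  B via B→a a: +{a}
  S via S→B: +{a}
  S via S→b: +{b}
  S: {a,b}  A: {a}  B: {a}
iter 2: (stable)
  S: {a,b}  A: {a}  B: {a}

Compute FOLLOW by fixpoint:
FOLLOW(S) := {$}
[1]
  B→B b: FOLLOW(B) ⊇ FIRST(b) = {b}; new: +{b}
  S→B: FOLLOW(B) ⊇ FOLLOW(S) ⊇ {$}; new: +{$}
  S→a A: FOLLOW(A) ⊇ FOLLOW(S) ⊇ {$}; new: +{$}
  FOLLOW[S]={$}  FOLLOW[A]={$}  FOLLOW[B]={$,b}
[2] (stable)
  FOLLOW[S]={$}  FOLLOW[A]={$}  FOLLOW[B]={$,b}

FOLLOW(B) = ["$", "b"]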